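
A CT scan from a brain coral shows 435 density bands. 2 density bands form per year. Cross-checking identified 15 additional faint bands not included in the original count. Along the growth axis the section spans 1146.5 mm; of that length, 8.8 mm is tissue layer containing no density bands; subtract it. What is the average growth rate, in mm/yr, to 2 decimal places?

5.06 mm/yr

Adjusted count: 435 + 15 = 450 density bands.
With 2 density bands per year, 450 / 2 = 225 years.
The growth record spans 1146.5 − 8.8 = 1137.7 mm.
Extension rate ≈ 1137.7 / 225 = 5.06 mm/yr.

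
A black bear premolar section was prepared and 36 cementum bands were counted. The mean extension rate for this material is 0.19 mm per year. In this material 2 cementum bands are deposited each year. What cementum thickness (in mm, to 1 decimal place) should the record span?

36 cementum bands at 2 per year is 36 / 2 = 18 years.
18 years at 0.19 mm/year gives 0.19 × 18 = 3.4 mm.

3.4 mm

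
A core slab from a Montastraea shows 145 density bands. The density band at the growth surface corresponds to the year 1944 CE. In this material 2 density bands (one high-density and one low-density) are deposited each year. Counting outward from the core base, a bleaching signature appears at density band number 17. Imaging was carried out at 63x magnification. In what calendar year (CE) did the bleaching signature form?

145 − 17 = 128 density bands lie beyond the bleaching signature toward the growth surface.
Dividing by 2 density bands per year: 128 / 2 = 64 years.
The density band at the growth surface is 1944 CE, so the bleaching signature dates to 1944 − 64 = 1880 CE.

1880 CE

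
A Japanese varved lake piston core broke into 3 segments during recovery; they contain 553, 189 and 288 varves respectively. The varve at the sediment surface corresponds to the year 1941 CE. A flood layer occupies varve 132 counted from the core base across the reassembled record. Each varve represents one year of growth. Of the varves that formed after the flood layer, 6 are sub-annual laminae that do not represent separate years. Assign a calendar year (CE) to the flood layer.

Total varves = 553 + 189 + 288 = 1030.
The flood layer sits at varve 132 from the core base, so 1030 − 132 = 898 varves formed after it.
898 − 6 false = 892 true varves after the flood layer.
The varve at the sediment surface is 1941 CE, so the flood layer dates to 1941 − 892 = 1049 CE.

1049 CE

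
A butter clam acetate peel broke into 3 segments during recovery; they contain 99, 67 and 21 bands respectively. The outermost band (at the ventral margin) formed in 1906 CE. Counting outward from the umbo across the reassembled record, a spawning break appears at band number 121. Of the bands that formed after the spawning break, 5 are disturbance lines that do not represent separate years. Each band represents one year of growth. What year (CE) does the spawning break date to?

1845 CE

Total bands = 99 + 67 + 21 = 187.
The spawning break sits at band 121 from the umbo, so 187 − 121 = 66 bands formed after it.
Excluding 5 false bands: 66 − 5 = 61.
Counting back 61 years from 1906 CE places the spawning break in 1906 − 61 = 1845 CE.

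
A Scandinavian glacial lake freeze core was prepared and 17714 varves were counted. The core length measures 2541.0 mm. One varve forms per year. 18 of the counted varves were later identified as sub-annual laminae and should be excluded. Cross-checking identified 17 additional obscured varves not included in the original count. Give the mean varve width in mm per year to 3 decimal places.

0.143 mm per year

After corrections the count is 17714 − 18 + 17 = 17713 varves.
Extension rate ≈ 2541.0 / 17713 = 0.143 mm per year.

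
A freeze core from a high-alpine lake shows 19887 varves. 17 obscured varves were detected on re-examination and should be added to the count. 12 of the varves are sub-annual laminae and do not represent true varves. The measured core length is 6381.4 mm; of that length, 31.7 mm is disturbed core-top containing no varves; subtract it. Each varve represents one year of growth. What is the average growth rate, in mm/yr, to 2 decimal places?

After corrections the count is 19887 − 12 + 17 = 19892 varves.
The growth record spans 6381.4 − 31.7 = 6349.7 mm.
6349.7 mm over 19892 years gives 6349.7 / 19892 ≈ 0.32 mm/yr.

0.32 mm/yr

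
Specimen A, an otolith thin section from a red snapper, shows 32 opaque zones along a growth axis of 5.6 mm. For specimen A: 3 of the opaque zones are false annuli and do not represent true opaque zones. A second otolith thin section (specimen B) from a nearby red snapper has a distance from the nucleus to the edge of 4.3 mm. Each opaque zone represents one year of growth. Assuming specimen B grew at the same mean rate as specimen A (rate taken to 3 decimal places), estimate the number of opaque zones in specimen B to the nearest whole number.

22 opaque zones

Specimen A: true opaque zone count = 32 − 3 = 29.
A: Extension rate ≈ 5.6 / 29 = 0.193 mm per year.
B spans 4.3 / 0.193 = 22.28 years ≈ 22 opaque zones.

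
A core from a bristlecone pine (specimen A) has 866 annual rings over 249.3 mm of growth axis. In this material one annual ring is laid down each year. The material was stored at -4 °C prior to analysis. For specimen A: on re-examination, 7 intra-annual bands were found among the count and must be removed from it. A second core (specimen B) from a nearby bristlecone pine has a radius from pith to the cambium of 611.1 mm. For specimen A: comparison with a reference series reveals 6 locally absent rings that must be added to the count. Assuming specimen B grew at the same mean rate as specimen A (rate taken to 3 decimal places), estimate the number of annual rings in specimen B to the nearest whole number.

2122 annual rings

Specimen A: after corrections the count is 866 − 7 + 6 = 865 annual rings.
A: Extension rate ≈ 249.3 / 865 = 0.288 mm per year.
Specimen B: 611.1 mm / 0.288 mm per year = 2121.88 years ≈ 2122 annual rings.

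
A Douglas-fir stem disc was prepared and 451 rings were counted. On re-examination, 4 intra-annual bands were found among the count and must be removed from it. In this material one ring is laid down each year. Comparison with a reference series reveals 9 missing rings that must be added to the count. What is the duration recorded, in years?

After corrections the count is 451 − 4 + 9 = 456 rings.
At one ring per year, that is 456 years.

456 years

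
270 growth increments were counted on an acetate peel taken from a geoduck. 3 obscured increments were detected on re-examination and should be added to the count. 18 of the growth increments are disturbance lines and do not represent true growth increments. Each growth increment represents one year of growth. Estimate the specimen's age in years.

255 years

After corrections the count is 270 − 18 + 3 = 255 growth increments.
One growth increment per year makes the duration 255 years.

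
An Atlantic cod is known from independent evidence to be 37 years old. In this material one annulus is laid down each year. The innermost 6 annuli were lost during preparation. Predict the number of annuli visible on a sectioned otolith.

31 annuli

At one annulus per year, 37 years correspond to 37 annuli.
37 − 6 missed = 31 annuli expected in the prepared section.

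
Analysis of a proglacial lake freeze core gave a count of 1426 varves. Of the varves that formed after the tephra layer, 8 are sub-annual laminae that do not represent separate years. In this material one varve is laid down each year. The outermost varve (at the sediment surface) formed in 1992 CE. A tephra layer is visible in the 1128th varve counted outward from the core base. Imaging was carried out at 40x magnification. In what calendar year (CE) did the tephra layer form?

Between varve 1128 and the sediment surface there are 1426 − 1128 = 298 varves.
Removing the 8 false varves leaves 298 − 8 = 290 true varves beyond the tephra layer.
1992 − 290 = 1702 CE.

1702 CE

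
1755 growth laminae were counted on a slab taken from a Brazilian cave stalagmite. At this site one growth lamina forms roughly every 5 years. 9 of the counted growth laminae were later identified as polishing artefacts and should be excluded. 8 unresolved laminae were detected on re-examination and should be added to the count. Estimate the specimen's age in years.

8770 yr

After corrections the count is 1755 − 9 + 8 = 1754 growth laminae.
Multiplying by 5 years per growth lamina: 1754 × 5 = 8770 years.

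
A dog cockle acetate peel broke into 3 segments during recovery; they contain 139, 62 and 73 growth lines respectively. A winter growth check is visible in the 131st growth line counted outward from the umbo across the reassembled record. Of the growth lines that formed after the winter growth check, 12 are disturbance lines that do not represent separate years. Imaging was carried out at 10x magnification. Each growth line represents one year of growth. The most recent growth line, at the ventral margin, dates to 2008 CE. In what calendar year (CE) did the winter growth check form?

Total growth lines = 139 + 62 + 73 = 274.
Between growth line 131 and the ventral margin there are 274 − 131 = 143 growth lines.
143 − 12 false = 131 true growth lines after the winter growth check.
Counting back 131 years from 2008 CE places the winter growth check in 2008 − 131 = 1877 CE.

1877 CE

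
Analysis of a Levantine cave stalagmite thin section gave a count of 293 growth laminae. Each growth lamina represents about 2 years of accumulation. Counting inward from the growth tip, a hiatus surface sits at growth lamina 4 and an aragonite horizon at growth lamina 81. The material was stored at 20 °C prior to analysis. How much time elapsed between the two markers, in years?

Separation: 81 − 4 = 77 growth laminae.
Multiplying by 2 years per growth lamina: 77 × 2 = 154 years.

154 yr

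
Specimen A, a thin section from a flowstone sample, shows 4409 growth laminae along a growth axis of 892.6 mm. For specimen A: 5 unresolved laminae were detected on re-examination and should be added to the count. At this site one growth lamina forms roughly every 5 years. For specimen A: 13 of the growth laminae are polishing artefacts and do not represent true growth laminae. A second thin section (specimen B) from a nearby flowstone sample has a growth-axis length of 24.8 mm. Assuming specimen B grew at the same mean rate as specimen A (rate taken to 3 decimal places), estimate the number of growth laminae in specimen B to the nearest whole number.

Specimen A: adjusted count: 4409 − 13 + 5 = 4401 growth laminae.
Specimen A: multiplying by 5 years per growth lamina: 4401 × 5 = 22005 years.
A: Extension rate ≈ 892.6 / 22005 = 0.041 mm/yr.
For B, 24.8 / 0.041 = 604.88 years; at 5 years per growth lamina that is 604.88 / 5 ≈ 121 growth laminae.

121 growth laminae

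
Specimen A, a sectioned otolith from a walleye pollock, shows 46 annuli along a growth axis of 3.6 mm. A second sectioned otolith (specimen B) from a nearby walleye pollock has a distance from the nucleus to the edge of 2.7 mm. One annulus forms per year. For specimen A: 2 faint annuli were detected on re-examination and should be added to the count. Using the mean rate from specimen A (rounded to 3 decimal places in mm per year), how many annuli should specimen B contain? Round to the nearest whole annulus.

Specimen A: correcting the raw count gives 46 + 2 = 48 true annuli.
A: 3.6 mm over 48 years gives 3.6 / 48 ≈ 0.075 mm per year.
Specimen B: 2.7 mm / 0.075 mm per year = 36.00 years ≈ 36 annuli.

36 annuli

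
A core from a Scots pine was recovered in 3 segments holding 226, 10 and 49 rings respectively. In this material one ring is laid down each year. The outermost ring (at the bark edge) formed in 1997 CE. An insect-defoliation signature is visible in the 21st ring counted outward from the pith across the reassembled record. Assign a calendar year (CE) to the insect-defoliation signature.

1733 CE

Total rings = 226 + 10 + 49 = 285.
285 − 21 = 264 rings lie beyond the insect-defoliation signature toward the bark edge.
1997 − 264 = 1733 CE.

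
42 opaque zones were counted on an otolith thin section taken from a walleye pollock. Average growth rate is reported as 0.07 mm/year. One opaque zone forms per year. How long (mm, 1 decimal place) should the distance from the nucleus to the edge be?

42 years of growth are recorded.
42 years at 0.07 mm/year gives 0.07 × 42 = 2.9 mm.

2.9 mm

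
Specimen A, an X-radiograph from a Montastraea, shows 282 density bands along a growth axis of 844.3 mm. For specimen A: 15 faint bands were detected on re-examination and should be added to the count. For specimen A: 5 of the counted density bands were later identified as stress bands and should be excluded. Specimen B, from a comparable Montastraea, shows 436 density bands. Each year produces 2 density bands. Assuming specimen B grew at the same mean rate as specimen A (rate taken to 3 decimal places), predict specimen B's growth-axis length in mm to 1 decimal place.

Specimen A: correcting the raw count gives 282 − 5 + 15 = 292 true density bands.
Specimen A: 292 density bands at 2 per year is 292 / 2 = 146 years.
A: Mean rate = 844.3 mm / 146 years ≈ 5.783 mm per year.
Specimen B: with 2 density bands per year, 436 / 2 = 218 years. B's length ≈ 5.783 × 218 = 1260.7 mm.

1260.7 mm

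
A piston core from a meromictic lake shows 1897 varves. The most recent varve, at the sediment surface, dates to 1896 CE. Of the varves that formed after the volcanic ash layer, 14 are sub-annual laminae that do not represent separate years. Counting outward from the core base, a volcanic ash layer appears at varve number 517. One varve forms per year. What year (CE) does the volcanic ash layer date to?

530 CE

1897 − 517 = 1380 varves lie beyond the volcanic ash layer toward the sediment surface.
Excluding 14 false varves: 1380 − 14 = 1366.
The varve at the sediment surface is 1896 CE, so the volcanic ash layer dates to 1896 − 1366 = 530 CE.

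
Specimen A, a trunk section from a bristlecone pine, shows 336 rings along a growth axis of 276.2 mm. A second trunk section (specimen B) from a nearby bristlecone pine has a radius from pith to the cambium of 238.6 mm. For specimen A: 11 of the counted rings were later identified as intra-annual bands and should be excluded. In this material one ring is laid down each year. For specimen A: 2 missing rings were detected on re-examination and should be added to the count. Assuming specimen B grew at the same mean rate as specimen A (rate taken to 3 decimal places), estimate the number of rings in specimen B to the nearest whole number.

282 rings

Specimen A: adjusted count: 336 − 11 + 2 = 327 rings.
A: Extension rate ≈ 276.2 / 327 = 0.845 mm per year.
For B, 238.6 / 0.845 = 282.37 years ≈ 282 rings.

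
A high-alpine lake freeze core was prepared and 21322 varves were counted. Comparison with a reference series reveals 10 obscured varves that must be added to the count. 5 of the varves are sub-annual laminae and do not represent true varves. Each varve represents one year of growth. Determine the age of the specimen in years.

21327 years

True varve count = 21322 − 5 + 10 = 21327.
One varve per year makes the duration 21327 years.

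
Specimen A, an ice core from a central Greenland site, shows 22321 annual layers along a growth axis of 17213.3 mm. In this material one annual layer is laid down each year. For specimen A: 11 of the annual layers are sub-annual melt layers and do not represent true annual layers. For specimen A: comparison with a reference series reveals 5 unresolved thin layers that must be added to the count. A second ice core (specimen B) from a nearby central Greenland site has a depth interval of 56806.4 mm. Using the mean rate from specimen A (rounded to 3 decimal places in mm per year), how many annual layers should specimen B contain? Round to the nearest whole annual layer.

73679 annual layers

Specimen A: after corrections the count is 22321 − 11 + 5 = 22315 annual layers.
A: Extension rate ≈ 17213.3 / 22315 = 0.771 mm/yr.
Specimen B: 56806.4 mm / 0.771 mm per year = 73678.86 years ≈ 73679 annual layers.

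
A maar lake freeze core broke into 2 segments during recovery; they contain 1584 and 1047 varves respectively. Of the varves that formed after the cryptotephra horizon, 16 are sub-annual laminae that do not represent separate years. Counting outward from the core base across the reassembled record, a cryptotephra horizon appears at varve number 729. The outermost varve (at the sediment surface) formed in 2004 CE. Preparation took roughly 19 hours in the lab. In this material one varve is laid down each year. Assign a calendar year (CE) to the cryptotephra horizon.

118 CE

Total varves = 1584 + 1047 = 2631.
Between varve 729 and the sediment surface there are 2631 − 729 = 1902 varves.
1902 − 16 false = 1886 true varves after the cryptotephra horizon.
2004 − 1886 = 118 CE.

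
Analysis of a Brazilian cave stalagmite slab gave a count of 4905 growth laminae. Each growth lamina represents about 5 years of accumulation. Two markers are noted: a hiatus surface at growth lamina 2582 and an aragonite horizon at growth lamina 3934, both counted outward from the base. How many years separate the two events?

3934 − 2582 = 1352 growth laminae lie between the two events.
Multiplying by 5 years per growth lamina: 1352 × 5 = 6760 years.

6760 years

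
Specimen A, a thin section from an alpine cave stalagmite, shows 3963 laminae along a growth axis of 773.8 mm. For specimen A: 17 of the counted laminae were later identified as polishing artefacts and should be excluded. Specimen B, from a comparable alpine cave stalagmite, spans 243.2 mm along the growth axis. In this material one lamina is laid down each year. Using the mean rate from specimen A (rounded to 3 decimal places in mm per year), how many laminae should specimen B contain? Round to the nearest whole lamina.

Specimen A: after corrections the count is 3963 − 17 = 3946 laminae.
A: Extension rate ≈ 773.8 / 3946 = 0.196 mm/yr.
For B, 243.2 / 0.196 = 1240.82 years ≈ 1241 laminae.

1241 laminae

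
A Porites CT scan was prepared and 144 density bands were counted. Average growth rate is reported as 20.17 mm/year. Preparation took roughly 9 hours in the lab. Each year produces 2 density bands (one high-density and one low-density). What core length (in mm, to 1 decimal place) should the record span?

1452.2 mm

With 2 density bands per year, 144 / 2 = 72 years.
72 years at 20.17 mm/year gives 20.17 × 72 = 1452.2 mm.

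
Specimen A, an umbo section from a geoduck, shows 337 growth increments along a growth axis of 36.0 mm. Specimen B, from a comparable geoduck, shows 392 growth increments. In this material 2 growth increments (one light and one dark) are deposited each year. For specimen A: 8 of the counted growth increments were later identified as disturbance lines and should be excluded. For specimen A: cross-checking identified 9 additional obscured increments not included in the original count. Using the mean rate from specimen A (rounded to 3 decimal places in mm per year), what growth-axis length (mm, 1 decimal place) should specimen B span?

41.7 mm

Specimen A: after corrections the count is 337 − 8 + 9 = 338 growth increments.
Specimen A: with 2 growth increments per year, 338 / 2 = 169 years.
A: Mean rate = 36.0 mm / 169 years ≈ 0.213 mm per year.
Specimen B: 392 growth increments at 2 per year is 392 / 2 = 196 years. For B, 0.213 mm/year × 196 years = 41.7 mm.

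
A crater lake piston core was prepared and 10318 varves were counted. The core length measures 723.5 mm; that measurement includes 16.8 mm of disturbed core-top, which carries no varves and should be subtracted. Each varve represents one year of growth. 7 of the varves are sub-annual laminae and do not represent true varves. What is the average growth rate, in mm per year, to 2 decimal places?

Correcting the raw count gives 10318 − 7 = 10311 true varves.
The growth record spans 723.5 − 16.8 = 706.7 mm.
706.7 mm over 10311 years gives 706.7 / 10311 ≈ 0.07 mm per year.

0.07 mm per year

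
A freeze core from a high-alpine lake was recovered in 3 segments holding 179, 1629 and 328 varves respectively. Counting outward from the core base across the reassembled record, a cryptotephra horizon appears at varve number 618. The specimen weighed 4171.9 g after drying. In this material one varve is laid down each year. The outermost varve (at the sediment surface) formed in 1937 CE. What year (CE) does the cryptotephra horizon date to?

Total varves = 179 + 1629 + 328 = 2136.
2136 − 618 = 1518 varves lie beyond the cryptotephra horizon toward the sediment surface.
Counting back 1518 years from 1937 CE places the cryptotephra horizon in 1937 − 1518 = 419 CE.

419 CE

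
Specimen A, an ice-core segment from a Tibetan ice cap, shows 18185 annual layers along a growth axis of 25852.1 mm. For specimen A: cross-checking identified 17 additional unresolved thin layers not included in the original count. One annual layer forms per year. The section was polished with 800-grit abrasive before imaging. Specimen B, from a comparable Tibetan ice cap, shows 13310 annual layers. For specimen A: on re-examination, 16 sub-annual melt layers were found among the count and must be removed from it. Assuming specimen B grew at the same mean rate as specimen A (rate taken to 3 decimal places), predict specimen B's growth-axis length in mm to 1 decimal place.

18926.8 mm

Specimen A: true annual layer count = 18185 − 16 + 17 = 18186.
A: Mean rate = 25852.1 mm / 18186 years ≈ 1.422 mm/year.
For B, 1.422 mm/year × 13310 years = 18926.8 mm.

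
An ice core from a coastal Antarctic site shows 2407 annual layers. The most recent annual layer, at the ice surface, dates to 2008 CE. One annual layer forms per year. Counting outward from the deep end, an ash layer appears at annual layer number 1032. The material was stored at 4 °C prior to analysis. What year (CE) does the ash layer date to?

633 CE

The ash layer sits at annual layer 1032 from the deep end, so 2407 − 1032 = 1375 annual layers formed after it.
Counting back 1375 years from 2008 CE places the ash layer in 2008 − 1375 = 633 CE.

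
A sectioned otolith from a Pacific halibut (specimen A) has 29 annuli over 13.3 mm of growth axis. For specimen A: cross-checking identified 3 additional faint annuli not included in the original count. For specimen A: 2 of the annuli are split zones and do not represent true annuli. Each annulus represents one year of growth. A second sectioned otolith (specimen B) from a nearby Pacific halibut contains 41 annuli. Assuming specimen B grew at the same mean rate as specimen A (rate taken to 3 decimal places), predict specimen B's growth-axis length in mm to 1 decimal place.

Specimen A: after corrections the count is 29 − 2 + 3 = 30 annuli.
A: Extension rate ≈ 13.3 / 30 = 0.443 mm/year.
B's length ≈ 0.443 × 41 = 18.2 mm.

18.2 mm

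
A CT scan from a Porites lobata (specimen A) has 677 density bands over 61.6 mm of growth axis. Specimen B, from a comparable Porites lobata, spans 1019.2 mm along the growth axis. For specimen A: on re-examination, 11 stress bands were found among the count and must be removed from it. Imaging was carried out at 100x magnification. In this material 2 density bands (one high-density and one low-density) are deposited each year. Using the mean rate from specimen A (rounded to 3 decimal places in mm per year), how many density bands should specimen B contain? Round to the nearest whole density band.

Specimen A: true density band count = 677 − 11 = 666.
Specimen A: 666 density bands at 2 per year is 666 / 2 = 333 years.
A: Extension rate ≈ 61.6 / 333 = 0.185 mm per year.
B spans 1019.2 / 0.185 = 5509.19 years; at 2 density bands per year that is 5509.19 × 2 ≈ 11018 density bands.

11018 density bands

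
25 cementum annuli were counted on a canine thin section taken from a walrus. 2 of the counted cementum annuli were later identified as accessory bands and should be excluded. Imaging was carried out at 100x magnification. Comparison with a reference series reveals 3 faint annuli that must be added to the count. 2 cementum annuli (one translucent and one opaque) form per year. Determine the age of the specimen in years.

After corrections the count is 25 − 2 + 3 = 26 cementum annuli.
With 2 cementum annuli per year, 26 / 2 = 13 years.

13 years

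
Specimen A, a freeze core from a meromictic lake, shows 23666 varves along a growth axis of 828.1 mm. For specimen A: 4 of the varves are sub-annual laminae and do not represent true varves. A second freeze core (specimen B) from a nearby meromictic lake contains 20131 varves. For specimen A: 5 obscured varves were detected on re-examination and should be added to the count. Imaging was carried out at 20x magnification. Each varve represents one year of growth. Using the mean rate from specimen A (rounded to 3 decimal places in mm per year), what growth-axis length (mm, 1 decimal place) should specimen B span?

704.6 mm

Specimen A: true varve count = 23666 − 4 + 5 = 23667.
A: 828.1 mm over 23667 years gives 828.1 / 23667 ≈ 0.035 mm/yr.
Length of B = 0.035 × 20131 = 704.6 mm.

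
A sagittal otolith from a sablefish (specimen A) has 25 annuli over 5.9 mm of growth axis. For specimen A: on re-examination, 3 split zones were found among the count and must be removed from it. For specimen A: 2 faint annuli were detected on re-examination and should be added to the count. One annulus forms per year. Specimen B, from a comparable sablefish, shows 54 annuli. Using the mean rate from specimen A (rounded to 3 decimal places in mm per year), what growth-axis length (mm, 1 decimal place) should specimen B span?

13.3 mm

Specimen A: after corrections the count is 25 − 3 + 2 = 24 annuli.
A: Mean rate = 5.9 mm / 24 years ≈ 0.246 mm/year.
Length of B = 0.246 × 54 = 13.3 mm.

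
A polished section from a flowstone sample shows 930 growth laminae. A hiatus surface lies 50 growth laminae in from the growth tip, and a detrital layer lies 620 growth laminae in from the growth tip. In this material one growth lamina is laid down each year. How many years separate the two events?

570 years

620 − 50 = 570 growth laminae lie between the two events.
One growth lamina per year makes the interval 570 years.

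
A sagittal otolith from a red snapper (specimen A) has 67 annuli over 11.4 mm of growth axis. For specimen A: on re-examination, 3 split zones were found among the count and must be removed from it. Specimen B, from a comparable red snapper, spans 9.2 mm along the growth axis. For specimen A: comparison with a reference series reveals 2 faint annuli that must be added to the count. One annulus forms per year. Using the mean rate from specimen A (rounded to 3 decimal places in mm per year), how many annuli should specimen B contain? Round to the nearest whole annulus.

Specimen A: true annulus count = 67 − 3 + 2 = 66.
A: 11.4 mm over 66 years gives 11.4 / 66 ≈ 0.173 mm/year.
Specimen B: 9.2 mm / 0.173 mm per year = 53.18 years ≈ 53 annuli.

53 annuli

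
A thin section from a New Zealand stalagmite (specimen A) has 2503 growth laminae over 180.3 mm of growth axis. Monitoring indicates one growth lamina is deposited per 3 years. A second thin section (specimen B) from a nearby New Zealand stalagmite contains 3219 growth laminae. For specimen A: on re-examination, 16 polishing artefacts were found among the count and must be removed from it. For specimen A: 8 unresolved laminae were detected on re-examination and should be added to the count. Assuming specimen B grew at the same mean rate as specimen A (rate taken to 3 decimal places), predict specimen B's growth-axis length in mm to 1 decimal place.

231.8 mm

Specimen A: true growth lamina count = 2503 − 16 + 8 = 2495.
Specimen A: at 3 years per growth lamina, 2495 × 3 = 7485 years.
A: Mean rate = 180.3 mm / 7485 years ≈ 0.024 mm per year.
Specimen B: at 3 years per growth lamina, 3219 × 3 = 9657 years. For B, 0.024 mm/year × 9657 years = 231.8 mm.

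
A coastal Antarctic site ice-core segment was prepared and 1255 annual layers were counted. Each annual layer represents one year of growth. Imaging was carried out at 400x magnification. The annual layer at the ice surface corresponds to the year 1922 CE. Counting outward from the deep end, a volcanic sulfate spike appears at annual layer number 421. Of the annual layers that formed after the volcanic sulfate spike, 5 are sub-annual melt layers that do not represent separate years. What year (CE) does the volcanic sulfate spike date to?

1255 − 421 = 834 annual layers lie beyond the volcanic sulfate spike toward the ice surface.
834 − 5 false = 829 true annual layers after the volcanic sulfate spike.
1922 − 829 = 1093 CE.

1093 CE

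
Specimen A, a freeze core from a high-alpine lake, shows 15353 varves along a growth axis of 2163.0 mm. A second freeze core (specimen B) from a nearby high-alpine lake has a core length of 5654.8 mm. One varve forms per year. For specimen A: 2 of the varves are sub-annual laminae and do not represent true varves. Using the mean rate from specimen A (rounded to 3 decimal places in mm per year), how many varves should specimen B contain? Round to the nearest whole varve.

Specimen A: correcting the raw count gives 15353 − 2 = 15351 true varves.
A: Mean rate = 2163.0 mm / 15351 years ≈ 0.141 mm/year.
B spans 5654.8 / 0.141 = 40104.96 years ≈ 40105 varves.

40105 varves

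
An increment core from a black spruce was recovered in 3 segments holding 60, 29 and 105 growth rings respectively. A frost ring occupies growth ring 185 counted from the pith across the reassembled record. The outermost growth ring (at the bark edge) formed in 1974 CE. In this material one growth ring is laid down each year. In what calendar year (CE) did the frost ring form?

Total growth rings = 60 + 29 + 105 = 194.
The frost ring sits at growth ring 185 from the pith, so 194 − 185 = 9 growth rings formed after it.
The growth ring at the bark edge is 1974 CE, so the frost ring dates to 1974 − 9 = 1965 CE.

1965 CE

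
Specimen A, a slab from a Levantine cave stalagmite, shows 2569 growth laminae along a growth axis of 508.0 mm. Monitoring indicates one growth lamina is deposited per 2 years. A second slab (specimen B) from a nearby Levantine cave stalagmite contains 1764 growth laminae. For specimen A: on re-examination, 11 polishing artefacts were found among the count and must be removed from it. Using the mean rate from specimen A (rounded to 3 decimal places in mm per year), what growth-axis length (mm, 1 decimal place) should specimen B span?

349.3 mm

Specimen A: correcting the raw count gives 2569 − 11 = 2558 true growth laminae.
Specimen A: 2558 growth laminae at 2 years each span 2558 × 2 = 5116 years.
A: Mean rate = 508.0 mm / 5116 years ≈ 0.099 mm per year.
Specimen B: at 2 years per growth lamina, 1764 × 2 = 3528 years. B's length ≈ 0.099 × 3528 = 349.3 mm.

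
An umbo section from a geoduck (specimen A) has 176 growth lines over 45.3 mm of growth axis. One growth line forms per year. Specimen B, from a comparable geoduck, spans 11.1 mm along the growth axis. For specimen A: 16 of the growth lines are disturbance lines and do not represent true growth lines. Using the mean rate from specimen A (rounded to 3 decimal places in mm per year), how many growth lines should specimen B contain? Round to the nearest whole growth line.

Specimen A: adjusted count: 176 − 16 = 160 growth lines.
A: Mean rate = 45.3 mm / 160 years ≈ 0.283 mm per year.
For B, 11.1 / 0.283 = 39.22 years ≈ 39 growth lines.

39 growth lines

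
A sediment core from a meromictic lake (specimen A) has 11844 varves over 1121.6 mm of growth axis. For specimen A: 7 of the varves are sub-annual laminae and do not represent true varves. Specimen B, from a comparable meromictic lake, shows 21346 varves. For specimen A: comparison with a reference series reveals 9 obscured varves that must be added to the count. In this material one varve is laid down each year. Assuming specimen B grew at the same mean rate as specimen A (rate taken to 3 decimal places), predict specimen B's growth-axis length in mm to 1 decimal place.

Specimen A: true varve count = 11844 − 7 + 9 = 11846.
A: Mean rate = 1121.6 mm / 11846 years ≈ 0.095 mm per year.
For B, 0.095 mm/year × 21346 years = 2027.9 mm.

2027.9 mm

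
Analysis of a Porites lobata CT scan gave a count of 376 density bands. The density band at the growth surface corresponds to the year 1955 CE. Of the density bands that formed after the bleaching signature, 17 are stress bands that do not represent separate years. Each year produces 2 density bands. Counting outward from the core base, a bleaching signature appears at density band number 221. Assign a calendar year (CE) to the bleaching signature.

376 − 221 = 155 density bands lie beyond the bleaching signature toward the growth surface.
Removing the 17 false density bands leaves 155 − 17 = 138 true density bands beyond the bleaching signature.
138 density bands at 2 per year is 138 / 2 = 69 years.
1955 − 69 = 1886 CE.

1886 CE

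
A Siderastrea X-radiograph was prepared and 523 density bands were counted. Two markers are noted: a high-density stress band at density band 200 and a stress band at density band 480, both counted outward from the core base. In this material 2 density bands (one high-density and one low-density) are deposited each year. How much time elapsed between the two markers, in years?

The two markers are separated by 480 − 200 = 280 density bands.
With 2 density bands per year, 280 / 2 = 140 years.

140 years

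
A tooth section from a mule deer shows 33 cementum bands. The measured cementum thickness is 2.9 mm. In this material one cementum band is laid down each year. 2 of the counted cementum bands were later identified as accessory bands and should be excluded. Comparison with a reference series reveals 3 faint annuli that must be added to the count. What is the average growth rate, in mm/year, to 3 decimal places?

0.085 mm/year

Correcting the raw count gives 33 − 2 + 3 = 34 true cementum bands.
Mean rate = 2.9 mm / 34 years ≈ 0.085 mm/year.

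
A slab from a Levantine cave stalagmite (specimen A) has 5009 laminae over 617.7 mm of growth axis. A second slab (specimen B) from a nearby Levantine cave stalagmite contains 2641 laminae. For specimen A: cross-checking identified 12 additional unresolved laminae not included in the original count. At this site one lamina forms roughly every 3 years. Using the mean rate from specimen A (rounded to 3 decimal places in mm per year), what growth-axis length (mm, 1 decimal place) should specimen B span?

324.8 mm

Specimen A: correcting the raw count gives 5009 + 12 = 5021 true laminae.
Specimen A: 5021 laminae at 3 years each span 5021 × 3 = 15063 years.
A: 617.7 mm over 15063 years gives 617.7 / 15063 ≈ 0.041 mm/yr.
Specimen B: at 3 years per lamina, 2641 × 3 = 7923 years. Length of B = 0.041 × 7923 = 324.8 mm.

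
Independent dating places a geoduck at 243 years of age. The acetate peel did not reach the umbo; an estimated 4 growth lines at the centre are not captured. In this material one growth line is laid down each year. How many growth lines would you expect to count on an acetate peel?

Expected growth lines over 243 years: 243.
Less the 4 uncaptured growth lines: 243 − 4 = 239.

239 growth lines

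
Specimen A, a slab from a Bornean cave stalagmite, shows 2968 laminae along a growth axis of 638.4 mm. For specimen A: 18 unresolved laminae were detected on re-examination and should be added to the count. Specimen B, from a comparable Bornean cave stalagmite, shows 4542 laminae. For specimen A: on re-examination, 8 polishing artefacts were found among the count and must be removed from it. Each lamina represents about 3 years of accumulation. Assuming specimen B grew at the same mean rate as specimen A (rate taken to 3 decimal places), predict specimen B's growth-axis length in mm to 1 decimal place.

967.4 mm

Specimen A: true lamina count = 2968 − 8 + 18 = 2978.
Specimen A: at 3 years per lamina, 2978 × 3 = 8934 years.
A: 638.4 mm over 8934 years gives 638.4 / 8934 ≈ 0.071 mm/yr.
Specimen B: multiplying by 3 years per lamina: 4542 × 3 = 13626 years. B's length ≈ 0.071 × 13626 = 967.4 mm.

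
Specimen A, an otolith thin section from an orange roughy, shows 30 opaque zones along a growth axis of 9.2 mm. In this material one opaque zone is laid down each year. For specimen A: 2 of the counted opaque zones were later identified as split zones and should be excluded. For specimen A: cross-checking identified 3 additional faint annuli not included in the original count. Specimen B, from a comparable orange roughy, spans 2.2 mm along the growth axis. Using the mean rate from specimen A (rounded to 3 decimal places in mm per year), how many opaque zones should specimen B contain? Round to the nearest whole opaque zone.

Specimen A: correcting the raw count gives 30 − 2 + 3 = 31 true opaque zones.
A: Mean rate = 9.2 mm / 31 years ≈ 0.297 mm/yr.
For B, 2.2 / 0.297 = 7.41 years ≈ 7 opaque zones.

7 opaque zones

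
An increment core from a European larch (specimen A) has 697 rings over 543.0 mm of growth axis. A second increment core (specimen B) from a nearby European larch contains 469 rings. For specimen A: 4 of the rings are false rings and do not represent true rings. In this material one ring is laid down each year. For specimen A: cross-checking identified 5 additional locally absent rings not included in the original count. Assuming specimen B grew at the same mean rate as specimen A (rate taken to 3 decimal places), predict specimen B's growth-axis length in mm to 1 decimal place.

364.9 mm

Specimen A: adjusted count: 697 − 4 + 5 = 698 rings.
A: Mean rate = 543.0 mm / 698 years ≈ 0.778 mm/yr.
B's length ≈ 0.778 × 469 = 364.9 mm.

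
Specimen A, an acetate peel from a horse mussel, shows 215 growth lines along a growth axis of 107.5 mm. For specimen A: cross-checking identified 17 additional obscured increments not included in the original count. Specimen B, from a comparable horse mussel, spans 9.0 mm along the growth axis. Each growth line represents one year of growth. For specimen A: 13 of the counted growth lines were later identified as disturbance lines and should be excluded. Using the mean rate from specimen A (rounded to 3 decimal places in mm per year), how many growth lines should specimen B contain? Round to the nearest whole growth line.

18 growth lines

Specimen A: correcting the raw count gives 215 − 13 + 17 = 219 true growth lines.
A: 107.5 mm over 219 years gives 107.5 / 219 ≈ 0.491 mm/yr.
B spans 9.0 / 0.491 = 18.33 years ≈ 18 growth lines.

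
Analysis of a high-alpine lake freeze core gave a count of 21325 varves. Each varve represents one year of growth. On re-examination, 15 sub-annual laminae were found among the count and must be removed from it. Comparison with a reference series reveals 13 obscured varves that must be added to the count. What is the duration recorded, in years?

21323 years

True varve count = 21325 − 15 + 13 = 21323.
One varve per year makes the duration 21323 years.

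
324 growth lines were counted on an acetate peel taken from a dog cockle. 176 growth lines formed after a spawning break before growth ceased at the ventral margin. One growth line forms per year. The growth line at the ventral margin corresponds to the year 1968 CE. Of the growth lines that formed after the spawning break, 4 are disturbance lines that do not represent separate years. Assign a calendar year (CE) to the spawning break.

176 growth lines formed after the spawning break.
Excluding 4 false growth lines: 176 − 4 = 172.
Counting back 172 years from 1968 CE places the spawning break in 1968 − 172 = 1796 CE.

1796 CE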